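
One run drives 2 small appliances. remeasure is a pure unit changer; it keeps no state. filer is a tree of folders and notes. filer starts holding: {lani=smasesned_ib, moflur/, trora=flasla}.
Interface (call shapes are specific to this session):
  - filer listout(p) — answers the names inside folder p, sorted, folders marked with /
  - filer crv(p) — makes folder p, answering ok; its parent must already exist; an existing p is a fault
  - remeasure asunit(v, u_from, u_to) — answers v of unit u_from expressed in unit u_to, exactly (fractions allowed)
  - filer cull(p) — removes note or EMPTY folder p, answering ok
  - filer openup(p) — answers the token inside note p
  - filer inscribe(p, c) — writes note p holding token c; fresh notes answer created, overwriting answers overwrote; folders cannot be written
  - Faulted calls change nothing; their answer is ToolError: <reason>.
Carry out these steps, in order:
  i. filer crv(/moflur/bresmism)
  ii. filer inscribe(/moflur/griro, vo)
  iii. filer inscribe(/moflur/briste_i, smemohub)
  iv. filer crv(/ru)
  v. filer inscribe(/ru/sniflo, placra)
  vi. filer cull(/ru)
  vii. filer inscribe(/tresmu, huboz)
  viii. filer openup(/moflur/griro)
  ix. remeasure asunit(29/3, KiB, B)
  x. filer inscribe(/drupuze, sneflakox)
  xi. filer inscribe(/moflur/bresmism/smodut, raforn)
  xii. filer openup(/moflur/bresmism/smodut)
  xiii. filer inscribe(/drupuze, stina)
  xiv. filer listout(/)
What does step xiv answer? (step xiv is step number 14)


# 1. filer crv(p→/moflur/bresmism) ~> ok
# 2. filer inscribe(p→/moflur/griro, c→vo) ~> created
# 3. filer inscribe(p→/moflur/briste_i, c→smemohub) ~> created
# 4. filer crv(p→/ru) ~> ok
# 5. filer inscribe(p→/ru/sniflo, c→placra) ~> created
# 6. filer cull(p→/ru) ~> ToolError: not empty
# 7. filer inscribe(p→/tresmu, c→huboz) ~> created
# 8. filer openup(p→/moflur/griro) ~> vo
# 9. remeasure asunit(v→29/3, u_from→KiB, u_to→B) ~> 29696/3
# 10. filer inscribe(p→/drupuze, c→sneflakox) ~> created
# 11. filer inscribe(p→/moflur/bresmism/smodut, c→raforn) ~> created
# 12. filer openup(p→/moflur/bresmism/smodut) ~> raforn
# 13. filer inscribe(p→/drupuze, c→stina) ~> overwrote
# 14. filer listout(p→/) ~> [drupuze, lani, moflur/, ru/, tresmu, trora]

Answer: [drupuze, lani, moflur/, ru/, tresmu, trora]


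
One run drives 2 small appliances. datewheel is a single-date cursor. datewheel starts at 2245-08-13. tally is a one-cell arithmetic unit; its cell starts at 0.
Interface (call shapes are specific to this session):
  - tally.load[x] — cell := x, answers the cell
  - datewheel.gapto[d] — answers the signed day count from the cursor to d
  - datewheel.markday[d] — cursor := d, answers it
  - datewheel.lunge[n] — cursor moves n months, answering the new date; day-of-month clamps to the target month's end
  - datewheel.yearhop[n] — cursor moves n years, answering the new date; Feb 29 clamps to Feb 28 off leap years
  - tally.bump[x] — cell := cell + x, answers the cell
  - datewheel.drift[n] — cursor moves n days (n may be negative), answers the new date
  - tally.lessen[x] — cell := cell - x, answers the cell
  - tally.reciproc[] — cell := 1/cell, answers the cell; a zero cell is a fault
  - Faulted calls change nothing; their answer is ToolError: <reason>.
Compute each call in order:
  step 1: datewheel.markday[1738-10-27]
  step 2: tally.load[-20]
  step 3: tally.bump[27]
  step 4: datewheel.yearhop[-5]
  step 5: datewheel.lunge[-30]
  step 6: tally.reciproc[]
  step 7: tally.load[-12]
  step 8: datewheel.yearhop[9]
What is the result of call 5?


Answer: 1731-04-27

Derivation:
;; 1. markday(d='1738-10-27') -> 1738-10-27
;; 2. load(x='-20') -> -20
;; 3. bump(x='27') -> 7
;; 4. yearhop(n='-5') -> 1733-10-27
;; 5. lunge(n='-30') -> 1731-04-27
;; 6. reciproc() -> 1/7
;; 7. load(x='-12') -> -12
;; 8. yearhop(n='9') -> 1740-04-27


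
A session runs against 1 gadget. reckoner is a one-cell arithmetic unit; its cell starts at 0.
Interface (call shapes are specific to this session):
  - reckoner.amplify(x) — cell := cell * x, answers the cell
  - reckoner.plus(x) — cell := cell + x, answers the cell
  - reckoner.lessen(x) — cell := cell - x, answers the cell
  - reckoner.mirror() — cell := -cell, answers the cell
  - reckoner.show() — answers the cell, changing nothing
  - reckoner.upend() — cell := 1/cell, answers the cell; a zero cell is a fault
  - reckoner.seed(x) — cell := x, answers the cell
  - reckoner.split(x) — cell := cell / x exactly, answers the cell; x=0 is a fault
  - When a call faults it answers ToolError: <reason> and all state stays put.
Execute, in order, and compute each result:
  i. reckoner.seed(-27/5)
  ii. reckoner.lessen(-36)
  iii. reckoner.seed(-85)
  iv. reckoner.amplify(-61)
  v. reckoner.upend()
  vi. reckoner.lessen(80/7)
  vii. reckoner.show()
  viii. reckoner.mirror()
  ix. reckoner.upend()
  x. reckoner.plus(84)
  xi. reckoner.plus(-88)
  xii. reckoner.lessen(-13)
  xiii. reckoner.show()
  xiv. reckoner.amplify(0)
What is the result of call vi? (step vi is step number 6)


Answer: -414793/36295

Derivation:
-- reckoner.seed(x=-27/5) ~> -27/5
-- reckoner.lessen(x=-36) ~> 153/5
-- reckoner.seed(x=-85) ~> -85
-- reckoner.amplify(x=-61) ~> 5185
-- reckoner.upend() ~> 1/5185
-- reckoner.lessen(x=80/7) ~> -414793/36295
-- reckoner.show() ~> -414793/36295
-- reckoner.mirror() ~> 414793/36295
-- reckoner.upend() ~> 36295/414793
-- reckoner.plus(x=84) ~> 34878907/414793
-- reckoner.plus(x=-88) ~> -1622877/414793
-- reckoner.lessen(x=-13) ~> 3769432/414793
-- reckoner.show() ~> 3769432/414793
-- reckoner.amplify(x=0) ~> 0


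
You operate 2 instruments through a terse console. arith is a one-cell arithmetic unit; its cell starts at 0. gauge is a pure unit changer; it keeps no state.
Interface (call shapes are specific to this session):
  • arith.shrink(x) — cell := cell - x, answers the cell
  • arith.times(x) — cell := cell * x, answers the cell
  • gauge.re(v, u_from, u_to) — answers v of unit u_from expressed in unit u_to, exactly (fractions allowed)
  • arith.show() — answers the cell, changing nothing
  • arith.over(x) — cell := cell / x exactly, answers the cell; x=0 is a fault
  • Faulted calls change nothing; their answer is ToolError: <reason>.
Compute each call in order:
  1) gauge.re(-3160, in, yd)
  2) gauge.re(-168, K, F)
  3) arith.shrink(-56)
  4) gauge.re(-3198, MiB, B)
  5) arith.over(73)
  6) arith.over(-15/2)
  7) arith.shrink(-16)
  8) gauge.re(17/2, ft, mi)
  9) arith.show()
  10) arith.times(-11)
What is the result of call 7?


==> gauge.re(v='-3160', u_from='in', u_to='yd')
<== -790/9
==> gauge.re(v='-168', u_from='K', u_to='F')
<== -76207/100
==> arith.shrink(x='-56')
<== 56
==> gauge.re(v='-3198', u_from='MiB', u_to='B')
<== -3353346048
==> arith.over(x='73')
<== 56/73
==> arith.over(x='-15/2')
<== -112/1095
==> arith.shrink(x='-16')
<== 17408/1095
==> gauge.re(v='17/2', u_from='ft', u_to='mi')
<== 17/10560
==> arith.show()
<== 17408/1095
==> arith.times(x='-11')
<== -191488/1095

Answer: 17408/1095


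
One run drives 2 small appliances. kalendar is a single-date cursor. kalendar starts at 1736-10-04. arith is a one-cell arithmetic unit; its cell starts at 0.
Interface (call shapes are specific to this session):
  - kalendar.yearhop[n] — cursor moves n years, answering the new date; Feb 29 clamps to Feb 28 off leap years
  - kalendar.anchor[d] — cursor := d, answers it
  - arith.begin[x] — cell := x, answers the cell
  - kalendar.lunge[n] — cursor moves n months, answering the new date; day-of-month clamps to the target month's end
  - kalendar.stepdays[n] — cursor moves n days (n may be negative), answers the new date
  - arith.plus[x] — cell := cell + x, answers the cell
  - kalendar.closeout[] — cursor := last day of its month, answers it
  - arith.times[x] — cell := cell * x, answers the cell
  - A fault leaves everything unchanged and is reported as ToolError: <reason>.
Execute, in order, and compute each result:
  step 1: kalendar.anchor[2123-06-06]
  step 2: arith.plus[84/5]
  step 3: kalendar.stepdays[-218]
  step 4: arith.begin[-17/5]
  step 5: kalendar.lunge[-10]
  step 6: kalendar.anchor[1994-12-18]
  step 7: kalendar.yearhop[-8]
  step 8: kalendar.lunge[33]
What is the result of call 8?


Answer: 1989-09-18

Derivation:
CALL anchor[2123-06-06]
RET  2123-06-06
CALL plus[84/5]
RET  84/5
CALL stepdays[-218]
RET  2122-10-31
CALL begin[-17/5]
RET  -17/5
CALL lunge[-10]
RET  2121-12-31
CALL anchor[1994-12-18]
RET  1994-12-18
CALL yearhop[-8]
RET  1986-12-18
CALL lunge[33]
RET  1989-09-18


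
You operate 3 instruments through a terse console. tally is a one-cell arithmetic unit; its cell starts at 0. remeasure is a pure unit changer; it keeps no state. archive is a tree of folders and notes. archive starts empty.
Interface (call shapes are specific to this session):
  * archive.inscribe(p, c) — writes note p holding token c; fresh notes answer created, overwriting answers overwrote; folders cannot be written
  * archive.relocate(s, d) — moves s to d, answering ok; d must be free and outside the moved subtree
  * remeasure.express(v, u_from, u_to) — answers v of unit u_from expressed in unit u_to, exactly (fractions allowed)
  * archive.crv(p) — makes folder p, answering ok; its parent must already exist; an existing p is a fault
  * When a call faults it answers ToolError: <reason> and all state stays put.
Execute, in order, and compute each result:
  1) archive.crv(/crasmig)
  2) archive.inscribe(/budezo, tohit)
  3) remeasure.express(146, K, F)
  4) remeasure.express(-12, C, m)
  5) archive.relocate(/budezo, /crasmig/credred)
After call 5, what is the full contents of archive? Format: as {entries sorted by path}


% archive.crv(p='/crasmig') == ok
% archive.inscribe(p='/budezo', c='tohit') == created
% remeasure.express(v='146', u_from='K', u_to='F') == -19687/100
% remeasure.express(v='-12', u_from='C', u_to='m') == ToolError: incompatible units
% archive.relocate(s='/budezo', d='/crasmig/credred') == ok

Answer: {crasmig/, crasmig/credred=tohit}


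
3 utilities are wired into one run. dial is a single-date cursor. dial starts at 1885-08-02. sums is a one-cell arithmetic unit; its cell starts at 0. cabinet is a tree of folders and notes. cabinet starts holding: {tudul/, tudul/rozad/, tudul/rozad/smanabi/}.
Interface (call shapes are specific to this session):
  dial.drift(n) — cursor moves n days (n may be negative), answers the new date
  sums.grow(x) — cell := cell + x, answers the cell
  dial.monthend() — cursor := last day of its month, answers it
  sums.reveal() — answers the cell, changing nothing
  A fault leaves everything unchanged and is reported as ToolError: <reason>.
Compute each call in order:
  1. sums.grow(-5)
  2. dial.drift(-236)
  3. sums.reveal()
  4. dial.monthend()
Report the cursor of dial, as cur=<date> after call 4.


Answer: cur=1884-12-31

Derivation:
# sums.grow(x: -5) ~> -5
# dial.drift(n: -236) ~> 1884-12-09
# sums.reveal() ~> -5
# dial.monthend() ~> 1884-12-31


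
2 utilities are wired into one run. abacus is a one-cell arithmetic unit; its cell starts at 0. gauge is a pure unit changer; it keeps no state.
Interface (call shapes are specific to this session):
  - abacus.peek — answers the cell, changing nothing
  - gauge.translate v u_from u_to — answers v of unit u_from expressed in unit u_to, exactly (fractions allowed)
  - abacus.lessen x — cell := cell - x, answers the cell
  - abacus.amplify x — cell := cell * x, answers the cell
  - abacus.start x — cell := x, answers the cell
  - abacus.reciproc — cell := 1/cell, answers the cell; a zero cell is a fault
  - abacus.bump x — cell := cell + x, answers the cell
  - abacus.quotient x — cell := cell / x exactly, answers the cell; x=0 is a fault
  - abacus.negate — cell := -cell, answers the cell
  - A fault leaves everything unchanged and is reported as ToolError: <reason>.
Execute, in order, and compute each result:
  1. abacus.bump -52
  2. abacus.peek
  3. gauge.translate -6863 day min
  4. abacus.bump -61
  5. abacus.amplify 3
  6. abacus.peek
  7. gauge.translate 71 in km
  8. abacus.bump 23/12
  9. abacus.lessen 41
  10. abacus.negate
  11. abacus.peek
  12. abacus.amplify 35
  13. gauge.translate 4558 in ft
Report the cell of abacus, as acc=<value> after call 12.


~$ bump x→-52
  -52
~$ peek
  -52
~$ translate v→-6863 u_from→day u_to→min
  -9882720
~$ bump x→-61
  -113
~$ amplify x→3
  -339
~$ peek
  -339
~$ translate v→71 u_from→in u_to→km
  9017/5000000
~$ bump x→23/12
  -4045/12
~$ lessen x→41
  -4537/12
~$ negate
  4537/12
~$ peek
  4537/12
~$ amplify x→35
  158795/12
~$ translate v→4558 u_from→in u_to→ft
  2279/6

Answer: acc=158795/12


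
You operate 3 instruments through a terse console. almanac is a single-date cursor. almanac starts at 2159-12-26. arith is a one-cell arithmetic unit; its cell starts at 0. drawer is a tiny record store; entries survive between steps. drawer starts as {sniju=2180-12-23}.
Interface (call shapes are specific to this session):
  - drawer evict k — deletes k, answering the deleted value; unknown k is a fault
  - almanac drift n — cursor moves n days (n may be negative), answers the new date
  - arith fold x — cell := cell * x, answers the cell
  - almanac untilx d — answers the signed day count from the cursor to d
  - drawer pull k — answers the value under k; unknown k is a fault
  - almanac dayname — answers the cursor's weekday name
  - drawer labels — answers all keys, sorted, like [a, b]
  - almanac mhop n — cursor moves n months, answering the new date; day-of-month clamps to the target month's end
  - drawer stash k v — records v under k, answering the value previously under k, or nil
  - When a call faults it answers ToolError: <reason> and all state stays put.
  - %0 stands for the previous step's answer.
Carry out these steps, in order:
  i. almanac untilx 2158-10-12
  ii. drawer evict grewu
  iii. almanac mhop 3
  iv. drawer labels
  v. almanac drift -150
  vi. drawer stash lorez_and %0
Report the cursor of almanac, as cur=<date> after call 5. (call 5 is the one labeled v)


Answer: cur=2159-10-28

Derivation:
[in] almanac untilx d=2158-10-12
= -440
[in] drawer evict k=grewu
= ToolError: no such key grewu
[in] almanac mhop n=3
= 2160-03-26
[in] drawer labels
= [sniju]
[in] almanac drift n=-150
= 2159-10-28
[in] drawer stash k=lorez_and v=%0
= nil


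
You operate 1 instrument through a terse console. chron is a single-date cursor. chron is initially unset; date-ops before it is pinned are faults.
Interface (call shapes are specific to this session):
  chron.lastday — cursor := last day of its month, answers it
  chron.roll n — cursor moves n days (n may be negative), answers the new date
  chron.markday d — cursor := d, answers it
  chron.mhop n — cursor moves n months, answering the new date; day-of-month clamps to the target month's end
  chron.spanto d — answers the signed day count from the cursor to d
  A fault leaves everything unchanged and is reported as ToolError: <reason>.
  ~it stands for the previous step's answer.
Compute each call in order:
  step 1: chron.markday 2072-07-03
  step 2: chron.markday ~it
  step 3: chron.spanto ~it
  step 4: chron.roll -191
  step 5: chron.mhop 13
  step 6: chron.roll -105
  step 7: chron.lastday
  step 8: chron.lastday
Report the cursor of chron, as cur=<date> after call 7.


Answer: cur=2072-10-31

Derivation:
! 1. chron.markday(d→2072-07-03) ~> 2072-07-03
! 2. chron.markday(d→~it) ~> 2072-07-03
! 3. chron.spanto(d→~it) ~> 0
! 4. chron.roll(n→-191) ~> 2071-12-25
! 5. chron.mhop(n→13) ~> 2073-01-25
! 6. chron.roll(n→-105) ~> 2072-10-12
! 7. chron.lastday() ~> 2072-10-31
! 8. chron.lastday() ~> 2072-10-31


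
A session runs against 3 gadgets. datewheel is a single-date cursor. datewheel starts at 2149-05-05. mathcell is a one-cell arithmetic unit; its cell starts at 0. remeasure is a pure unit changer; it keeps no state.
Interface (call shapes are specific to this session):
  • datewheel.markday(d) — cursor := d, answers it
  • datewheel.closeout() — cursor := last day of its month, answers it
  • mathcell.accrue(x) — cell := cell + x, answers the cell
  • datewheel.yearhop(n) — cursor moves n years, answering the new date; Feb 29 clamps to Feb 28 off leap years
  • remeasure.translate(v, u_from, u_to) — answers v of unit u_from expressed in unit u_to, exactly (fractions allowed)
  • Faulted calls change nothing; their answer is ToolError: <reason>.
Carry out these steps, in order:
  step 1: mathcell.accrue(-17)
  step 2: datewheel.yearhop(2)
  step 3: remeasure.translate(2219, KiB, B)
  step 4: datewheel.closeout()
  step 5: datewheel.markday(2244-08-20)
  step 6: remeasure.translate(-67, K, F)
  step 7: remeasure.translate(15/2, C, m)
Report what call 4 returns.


Answer: 2151-05-31

Derivation:
% accrue x=-17
[out] -17
% yearhop n=2
[out] 2151-05-05
% translate v=2219 u_from=KiB u_to=B
[out] 2272256
% closeout
[out] 2151-05-31
% markday d=2244-08-20
[out] 2244-08-20
% translate v=-67 u_from=K u_to=F
[out] -58027/100
% translate v=15/2 u_from=C u_to=m
[out] ToolError: incompatible units


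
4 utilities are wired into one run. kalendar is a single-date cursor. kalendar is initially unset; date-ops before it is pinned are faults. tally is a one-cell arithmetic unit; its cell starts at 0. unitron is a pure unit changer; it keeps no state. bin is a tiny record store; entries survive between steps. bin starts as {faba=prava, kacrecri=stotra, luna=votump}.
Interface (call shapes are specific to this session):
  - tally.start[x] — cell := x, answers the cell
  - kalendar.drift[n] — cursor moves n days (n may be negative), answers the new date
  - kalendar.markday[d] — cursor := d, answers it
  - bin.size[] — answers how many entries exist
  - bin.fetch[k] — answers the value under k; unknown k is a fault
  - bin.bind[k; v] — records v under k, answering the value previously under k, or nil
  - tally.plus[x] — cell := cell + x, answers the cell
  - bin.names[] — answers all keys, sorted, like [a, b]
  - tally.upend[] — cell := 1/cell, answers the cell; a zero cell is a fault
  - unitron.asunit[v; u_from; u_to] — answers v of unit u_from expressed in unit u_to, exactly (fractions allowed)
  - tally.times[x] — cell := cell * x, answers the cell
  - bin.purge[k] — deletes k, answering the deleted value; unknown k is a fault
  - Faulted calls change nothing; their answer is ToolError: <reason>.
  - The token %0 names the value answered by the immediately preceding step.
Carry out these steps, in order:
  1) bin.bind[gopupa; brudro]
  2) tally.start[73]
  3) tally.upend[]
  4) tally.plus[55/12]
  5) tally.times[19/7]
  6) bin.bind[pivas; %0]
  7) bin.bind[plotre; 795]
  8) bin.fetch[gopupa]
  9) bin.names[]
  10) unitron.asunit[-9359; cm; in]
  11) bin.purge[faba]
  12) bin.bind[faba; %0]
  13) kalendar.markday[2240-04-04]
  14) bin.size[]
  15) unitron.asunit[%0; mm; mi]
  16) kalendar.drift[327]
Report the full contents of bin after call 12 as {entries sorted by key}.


Answer: {faba=prava, gopupa=brudro, kacrecri=stotra, luna=votump, pivas=76513/6132, plotre=795}

Derivation:
% bin.bind gopupa brudro
= nil
% tally.start 73
= 73
% tally.upend
= 1/73
% tally.plus 55/12
= 4027/876
% tally.times 19/7
= 76513/6132
% bin.bind pivas %0
= nil
% bin.bind plotre 795
= nil
% bin.fetch gopupa
= brudro
% bin.names
= [faba, gopupa, kacrecri, luna, pivas, plotre]
% unitron.asunit -9359 cm in
= -467950/127
% bin.purge faba
= prava
% bin.bind faba %0
= nil
% kalendar.markday 2240-04-04
= 2240-04-04
% bin.size
= 6
% unitron.asunit %0 mm mi
= 1/268224
% kalendar.drift 327
= 2241-02-25


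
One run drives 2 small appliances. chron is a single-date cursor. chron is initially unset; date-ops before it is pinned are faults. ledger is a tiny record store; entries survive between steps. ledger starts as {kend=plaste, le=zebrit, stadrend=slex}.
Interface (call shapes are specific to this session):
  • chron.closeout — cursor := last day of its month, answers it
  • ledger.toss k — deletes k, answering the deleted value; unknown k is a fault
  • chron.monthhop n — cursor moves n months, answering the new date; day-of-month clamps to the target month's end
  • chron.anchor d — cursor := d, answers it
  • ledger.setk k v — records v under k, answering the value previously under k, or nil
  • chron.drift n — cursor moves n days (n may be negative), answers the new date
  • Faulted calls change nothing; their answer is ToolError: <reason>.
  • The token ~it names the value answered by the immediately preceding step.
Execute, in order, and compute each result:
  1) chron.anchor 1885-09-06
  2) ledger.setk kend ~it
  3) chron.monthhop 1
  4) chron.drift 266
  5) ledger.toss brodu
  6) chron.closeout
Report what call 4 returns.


Answer: 1886-06-29

Derivation:
$ anchor d: 1885-09-06
:: 1885-09-06
$ setk k: kend v: ~it
:: plaste
$ monthhop n: 1
:: 1885-10-06
$ drift n: 266
:: 1886-06-29
$ toss k: brodu
:: ToolError: no such key brodu
$ closeout
:: 1886-06-30


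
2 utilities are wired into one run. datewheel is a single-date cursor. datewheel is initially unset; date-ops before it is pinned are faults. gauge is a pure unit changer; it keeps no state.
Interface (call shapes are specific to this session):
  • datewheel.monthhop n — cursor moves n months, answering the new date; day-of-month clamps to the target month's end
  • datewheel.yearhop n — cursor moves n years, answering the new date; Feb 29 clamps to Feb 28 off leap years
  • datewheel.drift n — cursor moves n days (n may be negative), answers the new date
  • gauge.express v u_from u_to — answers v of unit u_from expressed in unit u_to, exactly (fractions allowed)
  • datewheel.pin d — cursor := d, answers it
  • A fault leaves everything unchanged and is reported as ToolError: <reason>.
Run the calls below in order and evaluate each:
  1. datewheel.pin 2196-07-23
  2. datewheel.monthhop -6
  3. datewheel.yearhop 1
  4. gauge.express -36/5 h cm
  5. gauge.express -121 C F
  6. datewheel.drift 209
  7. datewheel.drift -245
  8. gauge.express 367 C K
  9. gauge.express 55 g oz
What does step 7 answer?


Answer: 2196-12-18

Derivation:
> datewheel.pin d='2196-07-23'
[out] 2196-07-23
> datewheel.monthhop n='-6'
[out] 2196-01-23
> datewheel.yearhop n='1'
[out] 2197-01-23
> gauge.express v='-36/5' u_from='h' u_to='cm'
[out] ToolError: incompatible units
> gauge.express v='-121' u_from='C' u_to='F'
[out] -929/5
> datewheel.drift n='209'
[out] 2197-08-20
> datewheel.drift n='-245'
[out] 2196-12-18
> gauge.express v='367' u_from='C' u_to='K'
[out] 12803/20
> gauge.express v='55' u_from='g' u_to='oz'
[out] 8000000/4123567


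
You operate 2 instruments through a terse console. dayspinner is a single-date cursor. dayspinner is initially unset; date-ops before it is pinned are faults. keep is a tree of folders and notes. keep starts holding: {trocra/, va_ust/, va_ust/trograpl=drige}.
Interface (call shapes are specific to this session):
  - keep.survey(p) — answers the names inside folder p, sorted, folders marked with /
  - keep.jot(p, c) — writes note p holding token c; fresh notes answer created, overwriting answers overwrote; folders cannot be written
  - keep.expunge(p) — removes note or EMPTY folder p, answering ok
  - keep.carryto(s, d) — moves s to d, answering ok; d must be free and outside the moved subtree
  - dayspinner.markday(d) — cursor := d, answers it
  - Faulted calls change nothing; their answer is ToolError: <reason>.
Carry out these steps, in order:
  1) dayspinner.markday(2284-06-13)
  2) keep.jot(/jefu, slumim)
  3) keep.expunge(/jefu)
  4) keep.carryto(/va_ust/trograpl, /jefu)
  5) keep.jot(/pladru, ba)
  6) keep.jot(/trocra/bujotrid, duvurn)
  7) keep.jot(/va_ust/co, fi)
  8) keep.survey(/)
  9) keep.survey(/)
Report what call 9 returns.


CALL dayspinner.markday[d: 2284-06-13]
RET  2284-06-13
CALL keep.jot[p: /jefu; c: slumim]
RET  created
CALL keep.expunge[p: /jefu]
RET  ok
CALL keep.carryto[s: /va_ust/trograpl; d: /jefu]
RET  ok
CALL keep.jot[p: /pladru; c: ba]
RET  created
CALL keep.jot[p: /trocra/bujotrid; c: duvurn]
RET  created
CALL keep.jot[p: /va_ust/co; c: fi]
RET  created
CALL keep.survey[p: /]
RET  [jefu, pladru, trocra/, va_ust/]
CALL keep.survey[p: /]
RET  [jefu, pladru, trocra/, va_ust/]

Answer: [jefu, pladru, trocra/, va_ust/]


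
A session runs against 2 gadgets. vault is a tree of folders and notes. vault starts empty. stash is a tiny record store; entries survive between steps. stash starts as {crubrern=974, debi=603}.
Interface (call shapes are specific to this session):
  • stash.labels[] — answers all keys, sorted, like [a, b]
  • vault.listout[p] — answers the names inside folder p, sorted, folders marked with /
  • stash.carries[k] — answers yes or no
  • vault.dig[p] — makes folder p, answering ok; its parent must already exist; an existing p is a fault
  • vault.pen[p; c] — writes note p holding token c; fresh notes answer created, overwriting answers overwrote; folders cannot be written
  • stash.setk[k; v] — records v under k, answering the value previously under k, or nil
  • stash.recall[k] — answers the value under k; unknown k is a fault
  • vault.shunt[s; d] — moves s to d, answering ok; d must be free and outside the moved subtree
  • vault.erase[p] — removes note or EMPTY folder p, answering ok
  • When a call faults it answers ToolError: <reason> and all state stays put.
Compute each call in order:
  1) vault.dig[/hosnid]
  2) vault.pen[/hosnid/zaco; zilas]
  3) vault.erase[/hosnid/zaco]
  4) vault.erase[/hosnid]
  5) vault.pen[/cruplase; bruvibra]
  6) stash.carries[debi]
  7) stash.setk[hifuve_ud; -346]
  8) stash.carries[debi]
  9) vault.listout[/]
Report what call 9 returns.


I try vault.dig on p=/hosnid, and observe ok.
Then vault.pen on p=/hosnid/zaco, c=zilas, giving created.
I use vault.erase on p=/hosnid/zaco, → ok.
I call vault.erase on p=/hosnid, and see ok.
Then vault.pen on p=/cruplase, c=bruvibra, → created.
I use stash.carries on k=debi: yes.
I use stash.setk on k=hifuve_ud, v=-346, and get nil.
Next I call stash.carries on k=debi, — result: yes.
Next I call vault.listout on p=/, giving [cruplase].

Answer: [cruplase]


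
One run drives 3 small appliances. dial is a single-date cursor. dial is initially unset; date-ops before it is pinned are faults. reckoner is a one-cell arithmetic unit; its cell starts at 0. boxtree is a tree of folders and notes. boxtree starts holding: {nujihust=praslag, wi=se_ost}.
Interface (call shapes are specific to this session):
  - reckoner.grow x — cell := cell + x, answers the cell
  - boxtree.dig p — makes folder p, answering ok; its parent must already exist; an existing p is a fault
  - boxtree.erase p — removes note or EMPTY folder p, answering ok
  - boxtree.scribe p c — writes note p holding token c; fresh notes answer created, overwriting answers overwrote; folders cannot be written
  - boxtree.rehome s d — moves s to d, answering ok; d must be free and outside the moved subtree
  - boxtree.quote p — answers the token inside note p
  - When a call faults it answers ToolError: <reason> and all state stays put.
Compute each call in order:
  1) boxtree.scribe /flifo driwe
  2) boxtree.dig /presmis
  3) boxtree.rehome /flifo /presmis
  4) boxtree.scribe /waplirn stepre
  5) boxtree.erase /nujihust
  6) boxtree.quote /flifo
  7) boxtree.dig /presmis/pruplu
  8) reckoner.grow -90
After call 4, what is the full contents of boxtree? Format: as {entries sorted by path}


Answer: {flifo=driwe, nujihust=praslag, presmis/, waplirn=stepre, wi=se_ost}

Derivation:
>>> scribe p=/flifo c=driwe
[out] created
>>> dig p=/presmis
[out] ok
>>> rehome s=/flifo d=/presmis
[out] ToolError: exists
>>> scribe p=/waplirn c=stepre
[out] created
>>> erase p=/nujihust
[out] ok
>>> quote p=/flifo
[out] driwe
>>> dig p=/presmis/pruplu
[out] ok
>>> grow x=-90
[out] -90


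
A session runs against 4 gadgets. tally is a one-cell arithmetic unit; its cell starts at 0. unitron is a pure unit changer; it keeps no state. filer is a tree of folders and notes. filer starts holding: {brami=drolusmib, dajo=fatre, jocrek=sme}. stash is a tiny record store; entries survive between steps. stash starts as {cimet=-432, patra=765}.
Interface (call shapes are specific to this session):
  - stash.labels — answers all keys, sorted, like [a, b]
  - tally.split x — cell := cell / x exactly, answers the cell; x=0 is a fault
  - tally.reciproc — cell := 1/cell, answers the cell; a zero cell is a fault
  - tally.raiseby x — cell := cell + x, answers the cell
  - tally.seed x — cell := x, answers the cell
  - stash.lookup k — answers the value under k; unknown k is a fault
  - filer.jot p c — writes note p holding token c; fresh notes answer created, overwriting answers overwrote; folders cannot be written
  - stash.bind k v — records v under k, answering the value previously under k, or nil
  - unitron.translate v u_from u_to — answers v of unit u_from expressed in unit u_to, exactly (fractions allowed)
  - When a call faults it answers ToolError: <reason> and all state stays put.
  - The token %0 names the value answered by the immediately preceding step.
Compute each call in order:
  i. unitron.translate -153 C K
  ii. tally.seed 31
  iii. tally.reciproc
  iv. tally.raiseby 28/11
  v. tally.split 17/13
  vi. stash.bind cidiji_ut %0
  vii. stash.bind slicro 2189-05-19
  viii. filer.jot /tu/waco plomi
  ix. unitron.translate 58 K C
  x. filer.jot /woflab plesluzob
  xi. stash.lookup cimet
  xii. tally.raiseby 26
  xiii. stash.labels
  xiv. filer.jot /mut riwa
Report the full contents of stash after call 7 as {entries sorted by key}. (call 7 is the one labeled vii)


Answer: {cidiji_ut=11427/5797, cimet=-432, patra=765, slicro=2189-05-19}

Derivation:
>>> translate -153 C K
= 2403/20
>>> seed 31
= 31
>>> reciproc
= 1/31
>>> raiseby 28/11
= 879/341
>>> split 17/13
= 11427/5797
>>> bind cidiji_ut %0
= nil
>>> bind slicro 2189-05-19
= nil
>>> jot /tu/waco plomi
= ToolError: no parent
>>> translate 58 K C
= -4303/20
>>> jot /woflab plesluzob
= created
>>> lookup cimet
= -432
>>> raiseby 26
= 162149/5797
>>> labels
= [cidiji_ut, cimet, patra, slicro]
>>> jot /mut riwa
= created


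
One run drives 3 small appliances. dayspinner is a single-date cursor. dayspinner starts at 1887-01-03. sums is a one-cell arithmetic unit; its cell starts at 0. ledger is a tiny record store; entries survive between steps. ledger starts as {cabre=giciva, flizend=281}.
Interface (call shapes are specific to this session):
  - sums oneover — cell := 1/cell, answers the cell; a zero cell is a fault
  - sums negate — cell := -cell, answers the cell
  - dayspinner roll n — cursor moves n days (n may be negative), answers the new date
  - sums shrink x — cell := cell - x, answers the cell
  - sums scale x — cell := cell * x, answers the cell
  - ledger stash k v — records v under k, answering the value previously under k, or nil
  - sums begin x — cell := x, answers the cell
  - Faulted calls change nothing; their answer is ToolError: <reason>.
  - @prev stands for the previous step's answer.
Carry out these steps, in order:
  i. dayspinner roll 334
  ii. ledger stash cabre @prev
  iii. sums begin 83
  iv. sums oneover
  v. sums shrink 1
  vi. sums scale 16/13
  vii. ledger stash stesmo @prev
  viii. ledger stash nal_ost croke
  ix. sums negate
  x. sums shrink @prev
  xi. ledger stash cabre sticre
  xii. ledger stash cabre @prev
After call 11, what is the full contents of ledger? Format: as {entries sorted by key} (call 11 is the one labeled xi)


// dayspinner roll(n→334) == 1887-12-03
// ledger stash(k→cabre, v→@prev) == giciva
// sums begin(x→83) == 83
// sums oneover() == 1/83
// sums shrink(x→1) == -82/83
// sums scale(x→16/13) == -1312/1079
// ledger stash(k→stesmo, v→@prev) == nil
// ledger stash(k→nal_ost, v→croke) == nil
// sums negate() == 1312/1079
// sums shrink(x→@prev) == 0
// ledger stash(k→cabre, v→sticre) == 1887-12-03
// ledger stash(k→cabre, v→@prev) == sticre

Answer: {cabre=sticre, flizend=281, nal_ost=croke, stesmo=-1312/1079}


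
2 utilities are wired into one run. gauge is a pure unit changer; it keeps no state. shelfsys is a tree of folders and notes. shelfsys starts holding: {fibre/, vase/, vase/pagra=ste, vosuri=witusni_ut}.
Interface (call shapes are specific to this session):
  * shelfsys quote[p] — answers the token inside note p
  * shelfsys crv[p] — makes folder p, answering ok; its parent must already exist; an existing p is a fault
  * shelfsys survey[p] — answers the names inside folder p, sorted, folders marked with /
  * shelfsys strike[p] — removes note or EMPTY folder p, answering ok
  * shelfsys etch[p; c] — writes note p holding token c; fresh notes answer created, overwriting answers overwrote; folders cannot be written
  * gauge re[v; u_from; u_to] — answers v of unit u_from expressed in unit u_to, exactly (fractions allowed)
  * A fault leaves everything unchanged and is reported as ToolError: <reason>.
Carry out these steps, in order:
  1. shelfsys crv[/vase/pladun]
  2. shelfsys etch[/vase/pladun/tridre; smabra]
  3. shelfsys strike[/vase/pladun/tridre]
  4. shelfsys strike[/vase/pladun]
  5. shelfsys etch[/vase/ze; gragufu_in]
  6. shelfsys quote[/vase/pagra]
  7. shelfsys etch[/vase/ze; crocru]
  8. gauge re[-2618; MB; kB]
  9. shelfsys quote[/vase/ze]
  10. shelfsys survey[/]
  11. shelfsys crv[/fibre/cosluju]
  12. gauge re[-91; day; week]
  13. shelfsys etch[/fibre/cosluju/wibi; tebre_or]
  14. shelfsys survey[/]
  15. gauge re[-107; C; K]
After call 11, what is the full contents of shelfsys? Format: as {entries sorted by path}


$ shelfsys crv p=/vase/pladun
:: ok
$ shelfsys etch p=/vase/pladun/tridre c=smabra
:: created
$ shelfsys strike p=/vase/pladun/tridre
:: ok
$ shelfsys strike p=/vase/pladun
:: ok
$ shelfsys etch p=/vase/ze c=gragufu_in
:: created
$ shelfsys quote p=/vase/pagra
:: ste
$ shelfsys etch p=/vase/ze c=crocru
:: overwrote
$ gauge re v=-2618 u_from=MB u_to=kB
:: -2618000
$ shelfsys quote p=/vase/ze
:: crocru
$ shelfsys survey p=/
:: [fibre/, vase/, vosuri]
$ shelfsys crv p=/fibre/cosluju
:: ok
$ gauge re v=-91 u_from=day u_to=week
:: -13
$ shelfsys etch p=/fibre/cosluju/wibi c=tebre_or
:: created
$ shelfsys survey p=/
:: [fibre/, vase/, vosuri]
$ gauge re v=-107 u_from=C u_to=K
:: 3323/20

Answer: {fibre/, fibre/cosluju/, vase/, vase/pagra=ste, vase/ze=crocru, vosuri=witusni_ut}


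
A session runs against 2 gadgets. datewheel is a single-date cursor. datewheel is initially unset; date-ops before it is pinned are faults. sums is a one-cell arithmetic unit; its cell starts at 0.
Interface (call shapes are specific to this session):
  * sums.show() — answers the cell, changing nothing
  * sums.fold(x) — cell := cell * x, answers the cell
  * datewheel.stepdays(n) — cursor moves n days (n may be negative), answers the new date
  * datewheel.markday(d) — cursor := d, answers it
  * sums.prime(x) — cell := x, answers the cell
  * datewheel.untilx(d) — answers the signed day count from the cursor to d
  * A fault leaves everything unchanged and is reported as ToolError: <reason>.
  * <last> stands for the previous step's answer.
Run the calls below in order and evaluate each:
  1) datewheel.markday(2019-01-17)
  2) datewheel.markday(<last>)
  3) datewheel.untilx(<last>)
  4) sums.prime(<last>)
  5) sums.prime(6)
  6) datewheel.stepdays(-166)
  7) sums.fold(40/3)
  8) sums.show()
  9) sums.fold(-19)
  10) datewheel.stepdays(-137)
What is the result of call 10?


Answer: 2018-03-20

Derivation:
> datewheel.markday d→2019-01-17
= 2019-01-17
> datewheel.markday d→<last>
= 2019-01-17
> datewheel.untilx d→<last>
= 0
> sums.prime x→<last>
= 0
> sums.prime x→6
= 6
> datewheel.stepdays n→-166
= 2018-08-04
> sums.fold x→40/3
= 80
> sums.show
= 80
> sums.fold x→-19
= -1520
> datewheel.stepdays n→-137
= 2018-03-20


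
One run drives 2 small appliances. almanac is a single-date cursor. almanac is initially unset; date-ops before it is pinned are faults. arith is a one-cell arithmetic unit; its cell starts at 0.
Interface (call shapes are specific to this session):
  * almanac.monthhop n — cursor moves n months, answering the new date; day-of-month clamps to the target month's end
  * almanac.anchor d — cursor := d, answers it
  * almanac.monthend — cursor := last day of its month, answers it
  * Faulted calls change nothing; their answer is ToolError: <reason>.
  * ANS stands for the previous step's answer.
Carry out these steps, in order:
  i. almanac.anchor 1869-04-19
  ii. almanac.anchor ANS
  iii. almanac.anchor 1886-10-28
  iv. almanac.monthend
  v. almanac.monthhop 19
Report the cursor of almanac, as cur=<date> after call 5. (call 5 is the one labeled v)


% almanac.anchor d: 1869-04-19
[out] 1869-04-19
% almanac.anchor d: ANS
[out] 1869-04-19
% almanac.anchor d: 1886-10-28
[out] 1886-10-28
% almanac.monthend
[out] 1886-10-31
% almanac.monthhop n: 19
[out] 1888-05-31

Answer: cur=1888-05-31


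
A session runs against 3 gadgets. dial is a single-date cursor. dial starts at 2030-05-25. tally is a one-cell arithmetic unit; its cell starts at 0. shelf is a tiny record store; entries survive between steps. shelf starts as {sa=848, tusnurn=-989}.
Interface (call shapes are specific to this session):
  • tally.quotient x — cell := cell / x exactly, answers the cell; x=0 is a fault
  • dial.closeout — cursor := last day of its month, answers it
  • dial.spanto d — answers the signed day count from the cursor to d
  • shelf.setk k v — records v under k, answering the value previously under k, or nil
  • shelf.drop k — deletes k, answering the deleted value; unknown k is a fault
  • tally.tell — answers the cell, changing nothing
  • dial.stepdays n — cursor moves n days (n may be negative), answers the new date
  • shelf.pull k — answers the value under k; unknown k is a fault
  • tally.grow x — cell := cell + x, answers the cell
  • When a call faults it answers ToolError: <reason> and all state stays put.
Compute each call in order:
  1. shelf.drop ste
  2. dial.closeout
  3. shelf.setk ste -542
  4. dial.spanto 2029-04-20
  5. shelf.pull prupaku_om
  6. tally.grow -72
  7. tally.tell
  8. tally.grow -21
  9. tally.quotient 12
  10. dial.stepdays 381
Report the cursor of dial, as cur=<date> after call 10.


# drop(k='ste') => ToolError: no such key ste
# closeout() => 2030-05-31
# setk(k='ste', v='-542') => nil
# spanto(d='2029-04-20') => -406
# pull(k='prupaku_om') => ToolError: no such key prupaku_om
# grow(x='-72') => -72
# tell() => -72
# grow(x='-21') => -93
# quotient(x='12') => -31/4
# stepdays(n='381') => 2031-06-16

Answer: cur=2031-06-16


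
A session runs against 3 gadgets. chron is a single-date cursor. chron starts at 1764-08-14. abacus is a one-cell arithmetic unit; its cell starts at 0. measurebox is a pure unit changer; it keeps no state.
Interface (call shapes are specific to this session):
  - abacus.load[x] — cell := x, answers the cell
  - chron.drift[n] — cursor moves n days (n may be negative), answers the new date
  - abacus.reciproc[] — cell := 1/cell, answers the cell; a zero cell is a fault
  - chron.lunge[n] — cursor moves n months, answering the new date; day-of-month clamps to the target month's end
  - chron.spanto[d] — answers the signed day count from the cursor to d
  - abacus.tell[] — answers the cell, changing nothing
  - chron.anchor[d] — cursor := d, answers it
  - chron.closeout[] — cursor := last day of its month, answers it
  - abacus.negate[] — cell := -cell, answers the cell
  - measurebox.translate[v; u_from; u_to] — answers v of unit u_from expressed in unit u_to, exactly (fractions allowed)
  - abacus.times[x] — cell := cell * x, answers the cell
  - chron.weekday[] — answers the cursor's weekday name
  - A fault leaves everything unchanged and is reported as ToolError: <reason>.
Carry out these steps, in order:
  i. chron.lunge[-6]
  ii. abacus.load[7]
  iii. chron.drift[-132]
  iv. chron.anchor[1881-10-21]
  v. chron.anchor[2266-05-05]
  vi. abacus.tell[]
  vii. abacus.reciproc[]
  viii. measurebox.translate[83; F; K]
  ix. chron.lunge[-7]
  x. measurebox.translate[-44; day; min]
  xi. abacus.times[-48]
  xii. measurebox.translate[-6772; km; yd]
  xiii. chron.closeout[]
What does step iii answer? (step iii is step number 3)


% chron.lunge n=-6
  1764-02-14
% abacus.load x=7
  7
% chron.drift n=-132
  1763-10-05
% chron.anchor d=1881-10-21
  1881-10-21
% chron.anchor d=2266-05-05
  2266-05-05
% abacus.tell
  7
% abacus.reciproc
  1/7
% measurebox.translate v=83 u_from=F u_to=K
  18089/60
% chron.lunge n=-7
  2265-10-05
% measurebox.translate v=-44 u_from=day u_to=min
  -63360
% abacus.times x=-48
  -48/7
% measurebox.translate v=-6772 u_from=km u_to=yd
  -8465000000/1143
% chron.closeout
  2265-10-31

Answer: 1763-10-05
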